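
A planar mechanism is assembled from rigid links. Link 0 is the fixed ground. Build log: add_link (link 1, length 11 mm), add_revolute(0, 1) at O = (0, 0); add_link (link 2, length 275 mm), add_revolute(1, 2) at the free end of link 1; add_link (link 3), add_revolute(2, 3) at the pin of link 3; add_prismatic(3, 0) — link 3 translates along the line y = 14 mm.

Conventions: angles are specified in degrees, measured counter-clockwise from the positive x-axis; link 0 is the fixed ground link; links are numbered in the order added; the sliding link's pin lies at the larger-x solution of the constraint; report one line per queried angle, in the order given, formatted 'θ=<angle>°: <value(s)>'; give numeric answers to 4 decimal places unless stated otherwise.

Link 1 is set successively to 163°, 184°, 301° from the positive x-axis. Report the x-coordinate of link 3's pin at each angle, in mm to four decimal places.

geometry: r = 11 mm, L = 275 mm, e = 14 mm
θ=163°: crank pin P = (r cos θ, r sin θ) = (-10.519352, 3.216089)
θ=163°: h = r sin θ − e = 3.216089 − 14 = -10.783911
θ=163°: x = r cos θ + √(L² − h²) = -10.519352 + 274.788477 = 264.269125
θ=184°: crank pin P = (r cos θ, r sin θ) = (-10.973205, -0.767321)
θ=184°: h = r sin θ − e = -0.767321 − 14 = -14.767321
θ=184°: x = r cos θ + √(L² − h²) = -10.973205 + 274.603216 = 263.630011
θ=301°: crank pin P = (r cos θ, r sin θ) = (5.665419, -9.428840)
θ=301°: h = r sin θ − e = -9.428840 − 14 = -23.428840
θ=301°: x = r cos θ + √(L² − h²) = 5.665419 + 274.000163 = 279.665582

θ=163°: 264.2691
θ=184°: 263.6300
θ=301°: 279.6656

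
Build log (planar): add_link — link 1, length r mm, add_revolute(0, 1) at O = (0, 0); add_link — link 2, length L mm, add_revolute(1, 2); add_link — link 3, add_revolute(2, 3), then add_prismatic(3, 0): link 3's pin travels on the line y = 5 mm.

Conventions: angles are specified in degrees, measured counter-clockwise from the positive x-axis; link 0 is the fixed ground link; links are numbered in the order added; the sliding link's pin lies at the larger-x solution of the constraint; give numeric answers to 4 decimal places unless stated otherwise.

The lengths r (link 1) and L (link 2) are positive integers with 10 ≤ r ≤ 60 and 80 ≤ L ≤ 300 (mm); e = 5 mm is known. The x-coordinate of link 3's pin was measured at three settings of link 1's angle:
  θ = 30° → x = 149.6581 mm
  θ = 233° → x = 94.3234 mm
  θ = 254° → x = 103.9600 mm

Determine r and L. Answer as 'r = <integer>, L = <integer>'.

constraint per measurement: (x − r cos θ)² + (r sin θ − e)² = L²
subtracting the θ₁ and θ₂ equations cancels the r² and L² terms:
r = (x₁² − x₂²) / (2[(x₁cos θ₁ + e sin θ₁) − (x₂cos θ₂ + e sin θ₂)]) = 35.0000 → r = 35
L² = (x₁ − r cos θ₁)² + (r sin θ₁ − e)² = 14400.0067 → L = 120.0000 → L = 120
check at θ₃=254°: x = 103.9600 (printed 103.9600) ✓

r = 35, L = 120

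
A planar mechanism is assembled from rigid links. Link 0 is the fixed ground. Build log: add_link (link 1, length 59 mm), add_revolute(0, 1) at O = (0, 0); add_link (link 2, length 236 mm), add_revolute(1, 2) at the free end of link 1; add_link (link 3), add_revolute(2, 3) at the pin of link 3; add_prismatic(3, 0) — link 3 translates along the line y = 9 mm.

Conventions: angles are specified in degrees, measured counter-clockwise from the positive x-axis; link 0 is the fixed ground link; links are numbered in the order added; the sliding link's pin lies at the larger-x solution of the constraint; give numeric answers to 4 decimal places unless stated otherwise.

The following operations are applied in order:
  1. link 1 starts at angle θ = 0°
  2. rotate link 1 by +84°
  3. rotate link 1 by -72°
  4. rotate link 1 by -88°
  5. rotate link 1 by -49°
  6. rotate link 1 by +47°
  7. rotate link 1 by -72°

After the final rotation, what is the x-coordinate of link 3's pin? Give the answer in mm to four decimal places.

geometry: r = 59 mm, L = 236 mm, e = 9 mm; θ starts at 0°
rotate link 1 by +84°: θ ← 0° +84° = 84°
rotate link 1 by -72°: θ ← 84° -72° = 12°
rotate link 1 by -88°: θ ← 12° -88° = -76°
rotate link 1 by -49°: θ ← -76° -49° = -125°
rotate link 1 by +47°: θ ← -125° +47° = -78°
rotate link 1 by -72°: θ ← -78° -72° = -150°
crank pin P = (r cos θ, r sin θ) = (-51.095499, -29.500000)
h = r sin θ − e = -29.500000 − 9 = -38.500000
x = r cos θ + √(L² − h²) = -51.095499 + 232.838463 = 181.742964

181.7430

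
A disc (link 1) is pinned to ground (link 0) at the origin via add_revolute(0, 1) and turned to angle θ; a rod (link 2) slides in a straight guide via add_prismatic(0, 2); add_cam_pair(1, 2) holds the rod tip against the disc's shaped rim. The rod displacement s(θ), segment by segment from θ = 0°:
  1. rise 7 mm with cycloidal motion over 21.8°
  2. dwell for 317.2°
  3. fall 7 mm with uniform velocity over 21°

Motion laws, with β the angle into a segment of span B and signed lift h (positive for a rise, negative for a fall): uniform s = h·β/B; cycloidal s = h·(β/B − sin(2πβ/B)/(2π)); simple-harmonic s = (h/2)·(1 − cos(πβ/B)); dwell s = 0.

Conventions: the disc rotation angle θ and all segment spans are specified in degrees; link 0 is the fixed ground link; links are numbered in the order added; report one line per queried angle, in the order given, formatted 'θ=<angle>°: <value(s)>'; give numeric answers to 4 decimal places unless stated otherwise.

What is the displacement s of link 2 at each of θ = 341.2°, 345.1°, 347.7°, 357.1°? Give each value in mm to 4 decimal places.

segment 1 (0° to 21.8°, cycloidal, h = 7) is passed completely: s = 0.0000 + (7) = 7.0000
segment 2 (21.8° to 339°, dwell): s unchanged at 7.0000
θ = 341.2° falls in segment 3 (339° to 360°, uniform, h = -7): β = 341.2 − 339 = 2.2°, B = 21°; Δs = -7·2.2/21 = -0.7333; s = 7.0000 − 0.7333 = 6.2667
θ = 345.1° falls in segment 3 (339° to 360°, uniform, h = -7): β = 345.1 − 339 = 6.1°, B = 21°; Δs = -7·6.1/21 = -2.0333; s = 7.0000 − 2.0333 = 4.9667
θ = 347.7° falls in segment 3 (339° to 360°, uniform, h = -7): β = 347.7 − 339 = 8.7°, B = 21°; Δs = -7·8.7/21 = -2.9000; s = 7.0000 − 2.9000 = 4.1000
θ = 357.1° falls in segment 3 (339° to 360°, uniform, h = -7): β = 357.1 − 339 = 18.1°, B = 21°; Δs = -7·18.1/21 = -6.0333; s = 7.0000 − 6.0333 = 0.9667

θ=341.2°: 6.2667
θ=345.1°: 4.9667
θ=347.7°: 4.1000
θ=357.1°: 0.9667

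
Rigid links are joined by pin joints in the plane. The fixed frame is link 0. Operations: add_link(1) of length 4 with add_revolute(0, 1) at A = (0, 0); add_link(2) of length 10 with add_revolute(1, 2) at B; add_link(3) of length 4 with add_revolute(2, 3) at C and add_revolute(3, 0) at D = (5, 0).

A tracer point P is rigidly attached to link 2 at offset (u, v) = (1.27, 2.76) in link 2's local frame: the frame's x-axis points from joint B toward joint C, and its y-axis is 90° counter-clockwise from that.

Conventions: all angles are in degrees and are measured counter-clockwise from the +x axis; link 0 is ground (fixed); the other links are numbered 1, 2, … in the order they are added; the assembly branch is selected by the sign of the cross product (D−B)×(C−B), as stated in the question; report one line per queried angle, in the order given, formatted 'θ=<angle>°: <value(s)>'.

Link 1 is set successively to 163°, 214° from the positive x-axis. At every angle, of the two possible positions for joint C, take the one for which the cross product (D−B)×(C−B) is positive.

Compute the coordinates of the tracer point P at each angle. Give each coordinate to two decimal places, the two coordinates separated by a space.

A=(0,0), D=(5.00,0)
θ=163°: B = A + 4.00·(cos163°, sin163°) = (-3.8252, 1.1695)
θ=163°: |BD| = 8.9024
θ=163°: circle(B,10.00) ∩ circle(D,4.00): a=9.1690, h=3.9911
θ=163°:   candidates: C₊=(5.7887,3.9215) cross=35.530; C₋=(4.7400,-3.9915) cross=-35.530
θ=163°:   branch + wants cross > 0 → take C=(5.7887,3.9215) (cross=35.530)
θ=163°: ex = (C−B)/|BC| = (0.9614,0.2752); ey = (-0.2752,0.9614)
θ=163°: P = B + 1.27·ex + 2.76·ey = (-3.3638,4.1724)
θ=214°: B = A + 4.00·(cos214°, sin214°) = (-3.3162, -2.2368)
θ=214°: |BD| = 8.6117
θ=214°: circle(B,10.00) ∩ circle(D,4.00): a=9.1829, h=3.9590
θ=214°:   candidates: C₊=(4.5233,3.9715) cross=34.094; C₋=(6.5799,-3.6748) cross=-34.094
θ=214°:   branch + wants cross > 0 → take C=(4.5233,3.9715) (cross=34.094)
θ=214°: ex = (C−B)/|BC| = (0.7839,0.6208); ey = (-0.6208,0.7839)
θ=214°: P = B + 1.27·ex + 2.76·ey = (-4.0340,0.7154)

θ=163°: -3.36 4.17
θ=214°: -4.03 0.72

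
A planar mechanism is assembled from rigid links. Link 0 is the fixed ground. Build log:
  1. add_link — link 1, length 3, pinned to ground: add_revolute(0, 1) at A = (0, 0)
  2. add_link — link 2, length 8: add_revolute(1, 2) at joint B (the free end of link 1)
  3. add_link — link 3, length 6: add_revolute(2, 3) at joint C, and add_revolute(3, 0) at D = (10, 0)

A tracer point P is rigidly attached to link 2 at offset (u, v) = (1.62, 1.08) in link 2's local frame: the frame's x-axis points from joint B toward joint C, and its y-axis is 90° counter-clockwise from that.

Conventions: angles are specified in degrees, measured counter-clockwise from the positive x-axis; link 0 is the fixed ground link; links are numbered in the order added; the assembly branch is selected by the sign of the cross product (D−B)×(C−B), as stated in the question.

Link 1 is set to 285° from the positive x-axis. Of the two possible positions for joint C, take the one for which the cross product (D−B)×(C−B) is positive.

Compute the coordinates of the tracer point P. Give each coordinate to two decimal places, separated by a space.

A=(0,0), D=(10.00,0)
B = A + 3.00·(cos285°, sin285°) = (0.7765, -2.8978)
|BD| = 9.6680
circle(B,8.00) ∩ circle(D,6.00): a=6.2821, h=4.9533
  candidates: C₊=(5.2851,3.7107) cross=47.889; C₋=(8.2544,-5.7405) cross=-47.889
  branch + wants cross > 0 → take C=(5.2851,3.7107) (cross=47.889)
ex = (C−B)/|BC| = (0.5636,0.8261); ey = (-0.8261,0.5636)
P = B + 1.62·ex + 1.08·ey = (0.7973,-0.9509)

0.80 -0.95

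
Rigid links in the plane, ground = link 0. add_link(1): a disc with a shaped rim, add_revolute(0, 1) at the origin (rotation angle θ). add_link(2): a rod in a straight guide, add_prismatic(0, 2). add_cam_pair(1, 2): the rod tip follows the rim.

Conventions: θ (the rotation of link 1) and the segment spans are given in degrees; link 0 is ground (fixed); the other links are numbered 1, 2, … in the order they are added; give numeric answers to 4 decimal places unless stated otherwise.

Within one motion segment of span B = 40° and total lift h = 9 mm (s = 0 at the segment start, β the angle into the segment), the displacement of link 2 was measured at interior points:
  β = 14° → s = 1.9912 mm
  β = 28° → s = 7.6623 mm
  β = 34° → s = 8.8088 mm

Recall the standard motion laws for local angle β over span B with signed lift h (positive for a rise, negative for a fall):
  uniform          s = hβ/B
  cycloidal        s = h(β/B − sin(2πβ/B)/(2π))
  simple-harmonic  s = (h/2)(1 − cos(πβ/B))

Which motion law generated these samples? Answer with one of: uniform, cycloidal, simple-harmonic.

candidates at β/B = r: uniform s = h·r (linear in β); cycloidal s = h·(r − sin(2πr)/(2π)); simple-harmonic s = (h/2)(1 − cos(πr))
β=14°: printed 1.9912 | uniform 3.1500, cycloidal 1.9912, simple-harmonic 2.4570
β=28°: printed 7.6623 | uniform 6.3000, cycloidal 7.6623, simple-harmonic 7.1450
β=34°: printed 8.8088 | uniform 7.6500, cycloidal 8.8088, simple-harmonic 8.5095
only one law matches every sample → cycloidal

cycloidal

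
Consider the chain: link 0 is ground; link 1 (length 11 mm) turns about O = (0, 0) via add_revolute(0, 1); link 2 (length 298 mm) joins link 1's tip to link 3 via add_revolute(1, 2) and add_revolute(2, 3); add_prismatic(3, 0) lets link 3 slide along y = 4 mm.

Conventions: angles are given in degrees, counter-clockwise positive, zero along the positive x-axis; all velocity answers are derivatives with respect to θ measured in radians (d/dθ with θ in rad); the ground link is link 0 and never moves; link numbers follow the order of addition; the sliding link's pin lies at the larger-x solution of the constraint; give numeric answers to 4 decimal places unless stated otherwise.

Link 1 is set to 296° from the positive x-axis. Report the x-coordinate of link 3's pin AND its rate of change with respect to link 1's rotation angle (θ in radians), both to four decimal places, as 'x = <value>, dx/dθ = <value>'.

geometry: r = 11 mm, L = 298 mm, e = 4 mm
crank pin P = (r cos θ, r sin θ) = (4.822083, -9.886735)
h = r sin θ − e = -9.886735 − 4 = -13.886735
x = r cos θ + √(L² − h²) = 4.822083 + 297.676265 = 302.498347
dx/dθ = −r sin θ − h·r cos θ/√(L² − h²) (θ in radians; h = -13.886735) = 10.111687

x = 302.4983, dx/dθ = 10.1117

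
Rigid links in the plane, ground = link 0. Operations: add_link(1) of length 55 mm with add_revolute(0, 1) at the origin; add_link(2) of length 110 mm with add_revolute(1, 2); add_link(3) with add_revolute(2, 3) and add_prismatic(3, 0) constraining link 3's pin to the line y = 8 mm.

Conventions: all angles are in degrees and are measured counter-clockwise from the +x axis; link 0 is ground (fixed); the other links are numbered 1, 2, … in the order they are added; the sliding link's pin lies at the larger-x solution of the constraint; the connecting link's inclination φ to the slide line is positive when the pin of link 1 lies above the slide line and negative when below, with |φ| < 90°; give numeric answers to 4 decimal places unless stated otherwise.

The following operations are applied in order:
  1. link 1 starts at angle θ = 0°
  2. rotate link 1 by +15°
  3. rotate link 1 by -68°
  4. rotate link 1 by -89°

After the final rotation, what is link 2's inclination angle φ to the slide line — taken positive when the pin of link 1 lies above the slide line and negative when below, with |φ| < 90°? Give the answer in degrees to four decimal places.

geometry: r = 55 mm, L = 110 mm, e = 8 mm; θ starts at 0°
rotate link 1 by +15°: θ ← 0° +15° = 15°
rotate link 1 by -68°: θ ← 15° -68° = -53°
rotate link 1 by -89°: θ ← -53° -89° = -142°
h = r sin θ − e = -33.861381 − 8 = -41.861381
sin φ = h / L = -41.861381 / 110 = -0.38055801
φ = arcsin(-0.38055801) = -22.368251°

-22.3683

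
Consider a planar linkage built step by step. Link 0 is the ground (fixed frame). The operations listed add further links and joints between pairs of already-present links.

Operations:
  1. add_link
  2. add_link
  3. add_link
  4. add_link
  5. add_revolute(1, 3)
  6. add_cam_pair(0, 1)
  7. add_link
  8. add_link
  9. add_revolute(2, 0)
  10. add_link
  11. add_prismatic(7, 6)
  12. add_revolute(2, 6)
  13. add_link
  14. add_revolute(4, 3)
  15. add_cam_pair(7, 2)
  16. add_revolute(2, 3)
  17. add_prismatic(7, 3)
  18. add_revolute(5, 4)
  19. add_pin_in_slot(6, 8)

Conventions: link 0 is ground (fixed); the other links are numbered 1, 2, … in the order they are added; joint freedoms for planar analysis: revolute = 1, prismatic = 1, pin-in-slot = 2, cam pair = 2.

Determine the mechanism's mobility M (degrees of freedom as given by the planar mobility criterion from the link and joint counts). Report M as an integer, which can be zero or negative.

(L,J1,J2)=(1,0,0); link0 fixed
link1: (2,0,0)
link2: (3,0,0)
link3: (4,0,0)
link4: (5,0,0)
R 1-3 [J1]: (5,1,0)
C 0-1 [J2]: (5,1,1)
link5: (6,1,1)
link6: (7,1,1)
R 2-0 [J1]: (7,2,1)
link7: (8,2,1)
P 7-6 [J1]: (8,3,1)
R 2-6 [J1]: (8,4,1)
link8: (9,4,1)
R 4-3 [J1]: (9,5,1)
C 7-2 [J2]: (9,5,2)
R 2-3 [J1]: (9,6,2)
P 7-3 [J1]: (9,7,2)
R 5-4 [J1]: (9,8,2)
PS 6-8 [J2]: (9,8,3)
Grübler: 3·8 − 2·8 − 3 = 5

M = 5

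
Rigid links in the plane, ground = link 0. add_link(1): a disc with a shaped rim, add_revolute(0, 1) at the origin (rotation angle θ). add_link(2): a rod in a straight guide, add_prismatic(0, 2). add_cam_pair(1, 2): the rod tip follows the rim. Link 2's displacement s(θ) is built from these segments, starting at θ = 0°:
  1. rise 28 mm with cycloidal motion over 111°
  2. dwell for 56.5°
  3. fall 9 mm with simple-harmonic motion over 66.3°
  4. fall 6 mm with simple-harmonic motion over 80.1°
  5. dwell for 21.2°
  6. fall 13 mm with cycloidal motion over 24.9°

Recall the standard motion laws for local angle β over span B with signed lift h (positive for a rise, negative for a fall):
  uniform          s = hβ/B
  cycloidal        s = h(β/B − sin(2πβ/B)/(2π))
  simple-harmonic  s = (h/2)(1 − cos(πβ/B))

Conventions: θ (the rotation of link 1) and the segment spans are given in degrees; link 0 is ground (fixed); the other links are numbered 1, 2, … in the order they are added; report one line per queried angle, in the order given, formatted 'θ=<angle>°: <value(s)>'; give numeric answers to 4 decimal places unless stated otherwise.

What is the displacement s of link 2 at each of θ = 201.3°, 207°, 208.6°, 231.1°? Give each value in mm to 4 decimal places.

segment 1 (0° to 111°, cycloidal, h = 28) is passed completely: s = 0.0000 + (28) = 28.0000
segment 2 (111° to 167.5°, dwell): s unchanged at 28.0000
θ = 201.3° falls in segment 3 (167.5° to 233.8°, simple-harmonic, h = -9): β = 201.3 − 167.5 = 33.8°, B = 66.3°; Δs = -9/2·(1 − cos(π·0.5098)) = -4.6386; s = 28.0000 − 4.6386 = 23.3614
θ = 207° falls in segment 3 (167.5° to 233.8°, simple-harmonic, h = -9): β = 207 − 167.5 = 39.5°, B = 66.3°; Δs = -9/2·(1 − cos(π·0.5958)) = -5.8337; s = 28.0000 − 5.8337 = 22.1663
θ = 208.6° falls in segment 3 (167.5° to 233.8°, simple-harmonic, h = -9): β = 208.6 − 167.5 = 41.1°, B = 66.3°; Δs = -9/2·(1 − cos(π·0.6199)) = -6.1554; s = 28.0000 − 6.1554 = 21.8446
θ = 231.1° falls in segment 3 (167.5° to 233.8°, simple-harmonic, h = -9): β = 231.1 − 167.5 = 63.6°, B = 66.3°; Δs = -9/2·(1 − cos(π·0.9593)) = -8.9632; s = 28.0000 − 8.9632 = 19.0368

θ=201.3°: 23.3614
θ=207°: 22.1663
θ=208.6°: 21.8446
θ=231.1°: 19.0368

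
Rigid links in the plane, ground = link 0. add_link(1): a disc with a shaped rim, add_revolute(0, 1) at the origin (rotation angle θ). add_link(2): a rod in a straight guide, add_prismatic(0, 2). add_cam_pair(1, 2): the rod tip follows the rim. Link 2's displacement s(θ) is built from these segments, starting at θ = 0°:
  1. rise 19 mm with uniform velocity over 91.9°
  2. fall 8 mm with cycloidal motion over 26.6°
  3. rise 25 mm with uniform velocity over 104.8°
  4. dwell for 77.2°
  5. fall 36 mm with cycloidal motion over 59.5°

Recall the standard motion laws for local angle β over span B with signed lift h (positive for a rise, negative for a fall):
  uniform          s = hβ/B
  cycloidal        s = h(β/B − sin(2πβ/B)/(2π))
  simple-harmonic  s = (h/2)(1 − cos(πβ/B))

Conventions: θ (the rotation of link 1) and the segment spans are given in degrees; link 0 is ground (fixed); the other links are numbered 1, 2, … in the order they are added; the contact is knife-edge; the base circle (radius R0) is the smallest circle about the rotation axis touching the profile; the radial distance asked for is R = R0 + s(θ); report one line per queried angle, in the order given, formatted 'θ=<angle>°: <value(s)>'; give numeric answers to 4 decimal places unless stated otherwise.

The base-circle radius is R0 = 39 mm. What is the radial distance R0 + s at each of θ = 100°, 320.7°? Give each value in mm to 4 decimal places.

segment 1 (0° to 91.9°, uniform, h = 19) is passed completely: s = 0.0000 + (19) = 19.0000
θ = 100° falls in segment 2 (91.9° to 118.5°, cycloidal, h = -8): β = 100 − 91.9 = 8.1°, B = 26.6°; Δs = -8·(0.3045 − sin(2π·0.3045)/(2π)) = -1.2368; s = 19.0000 − 1.2368 = 17.7632
segment 2 (91.9° to 118.5°, cycloidal, h = -8) is passed completely: s = 19.0000 + (-8) = 11.0000
segment 3 (118.5° to 223.3°, uniform, h = 25) is passed completely: s = 11.0000 + (25) = 36.0000
segment 4 (223.3° to 300.5°, dwell): s unchanged at 36.0000
θ = 320.7° falls in segment 5 (300.5° to 360°, cycloidal, h = -36): β = 320.7 − 300.5 = 20.2°, B = 59.5°; Δs = -36·(0.3395 − sin(2π·0.3395)/(2π)) = -7.3745; s = 36.0000 − 7.3745 = 28.6255
θ=100°: R = R0 + s = 39 + 17.7632 = 56.7632
θ=320.7°: R = R0 + s = 39 + 28.6255 = 67.6255

θ=100°: 56.7632
θ=320.7°: 67.6255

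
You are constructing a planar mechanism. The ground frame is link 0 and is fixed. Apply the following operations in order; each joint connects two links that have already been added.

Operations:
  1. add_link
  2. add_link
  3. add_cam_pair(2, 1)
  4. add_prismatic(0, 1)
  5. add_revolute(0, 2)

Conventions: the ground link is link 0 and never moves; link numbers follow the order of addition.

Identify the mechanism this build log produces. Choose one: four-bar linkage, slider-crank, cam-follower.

links: 3 (incl. ground); joints: 1 revolute, 1 prismatic, 1 higher (cam) pair, forming one closed loop
3 links, revolute + prismatic + higher pair in one loop → cam-follower

cam-follower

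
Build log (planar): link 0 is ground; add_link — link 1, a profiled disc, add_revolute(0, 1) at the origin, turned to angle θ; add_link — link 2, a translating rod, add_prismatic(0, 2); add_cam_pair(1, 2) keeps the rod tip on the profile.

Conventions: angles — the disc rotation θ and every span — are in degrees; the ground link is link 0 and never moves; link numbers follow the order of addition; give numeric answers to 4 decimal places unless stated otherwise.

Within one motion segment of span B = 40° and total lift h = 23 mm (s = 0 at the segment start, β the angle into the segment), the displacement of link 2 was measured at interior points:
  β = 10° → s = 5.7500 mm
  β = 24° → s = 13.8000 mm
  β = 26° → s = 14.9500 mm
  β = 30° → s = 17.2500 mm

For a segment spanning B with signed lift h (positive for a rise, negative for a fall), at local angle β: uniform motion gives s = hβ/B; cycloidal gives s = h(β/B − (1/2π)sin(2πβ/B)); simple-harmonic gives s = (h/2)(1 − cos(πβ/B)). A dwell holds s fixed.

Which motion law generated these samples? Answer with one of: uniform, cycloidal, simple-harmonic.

candidates at β/B = r: uniform s = h·r (linear in β); cycloidal s = h·(r − sin(2πr)/(2π)); simple-harmonic s = (h/2)(1 − cos(πr))
β=10°: printed 5.7500 | uniform 5.7500, cycloidal 2.0894, simple-harmonic 3.3683
β=24°: printed 13.8000 | uniform 13.8000, cycloidal 15.9516, simple-harmonic 15.0537
β=26°: printed 14.9500 | uniform 14.9500, cycloidal 17.9115, simple-harmonic 16.7209
β=30°: printed 17.2500 | uniform 17.2500, cycloidal 20.9106, simple-harmonic 19.6317
only one law matches every sample → uniform

uniform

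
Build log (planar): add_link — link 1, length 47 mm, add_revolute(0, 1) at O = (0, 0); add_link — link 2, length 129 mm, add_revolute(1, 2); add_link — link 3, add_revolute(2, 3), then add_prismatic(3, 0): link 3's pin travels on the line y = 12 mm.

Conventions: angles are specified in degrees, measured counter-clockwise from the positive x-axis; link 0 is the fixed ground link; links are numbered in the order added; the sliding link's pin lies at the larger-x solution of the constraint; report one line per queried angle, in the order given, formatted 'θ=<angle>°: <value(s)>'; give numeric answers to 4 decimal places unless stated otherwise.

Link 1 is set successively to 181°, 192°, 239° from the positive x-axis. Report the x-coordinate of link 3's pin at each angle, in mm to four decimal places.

geometry: r = 47 mm, L = 129 mm, e = 12 mm
θ=181°: crank pin P = (r cos θ, r sin θ) = (-46.992842, -0.820263)
θ=181°: h = r sin θ − e = -0.820263 − 12 = -12.820263
θ=181°: x = r cos θ + √(L² − h²) = -46.992842 + 128.361368 = 81.368527
θ=192°: crank pin P = (r cos θ, r sin θ) = (-45.972937, -9.771849)
θ=192°: h = r sin θ − e = -9.771849 − 12 = -21.771849
θ=192°: x = r cos θ + √(L² − h²) = -45.972937 + 127.149465 = 81.176528
θ=239°: crank pin P = (r cos θ, r sin θ) = (-24.206790, -40.286863)
θ=239°: h = r sin θ − e = -40.286863 − 12 = -52.286863
θ=239°: x = r cos θ + √(L² − h²) = -24.206790 + 117.928300 = 93.721510

θ=181°: 81.3685
θ=192°: 81.1765
θ=239°: 93.7215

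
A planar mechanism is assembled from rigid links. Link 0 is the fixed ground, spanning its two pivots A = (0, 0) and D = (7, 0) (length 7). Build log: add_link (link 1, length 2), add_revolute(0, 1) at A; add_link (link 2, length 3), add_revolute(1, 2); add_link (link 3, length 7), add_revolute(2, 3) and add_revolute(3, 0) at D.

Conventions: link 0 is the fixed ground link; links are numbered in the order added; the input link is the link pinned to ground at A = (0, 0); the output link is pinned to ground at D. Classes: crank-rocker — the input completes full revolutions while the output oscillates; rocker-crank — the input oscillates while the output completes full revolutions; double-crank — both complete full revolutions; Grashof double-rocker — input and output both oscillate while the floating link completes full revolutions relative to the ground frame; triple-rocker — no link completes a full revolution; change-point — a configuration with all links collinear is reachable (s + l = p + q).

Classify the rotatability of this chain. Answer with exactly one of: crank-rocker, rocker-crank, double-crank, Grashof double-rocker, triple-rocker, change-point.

lengths: ground=7, input=2, coupler=3, output=7
sorted: s=2 (shortest), l=7 (longest), p+q=10
s + l = 9 vs p + q = 10
s + l < p + q (Grashof) with shortest = input link → crank-rocker

crank-rocker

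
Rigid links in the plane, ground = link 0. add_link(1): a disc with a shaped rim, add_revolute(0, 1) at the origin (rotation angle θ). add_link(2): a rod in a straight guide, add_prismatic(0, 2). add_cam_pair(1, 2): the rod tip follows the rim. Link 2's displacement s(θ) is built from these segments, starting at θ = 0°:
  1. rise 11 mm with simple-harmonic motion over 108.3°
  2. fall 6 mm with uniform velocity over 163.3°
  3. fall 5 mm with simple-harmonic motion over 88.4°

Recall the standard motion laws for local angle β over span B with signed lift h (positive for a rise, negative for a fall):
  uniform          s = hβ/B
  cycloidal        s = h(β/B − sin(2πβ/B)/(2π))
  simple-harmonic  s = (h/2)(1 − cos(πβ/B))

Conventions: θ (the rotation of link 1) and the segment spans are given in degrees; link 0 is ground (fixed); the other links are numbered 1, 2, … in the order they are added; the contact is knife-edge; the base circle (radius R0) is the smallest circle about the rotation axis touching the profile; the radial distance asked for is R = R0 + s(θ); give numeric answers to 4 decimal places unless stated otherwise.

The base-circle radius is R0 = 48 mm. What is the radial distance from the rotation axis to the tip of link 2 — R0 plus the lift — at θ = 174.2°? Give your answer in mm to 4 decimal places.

segment 1 (0° to 108.3°, simple-harmonic, h = 11) is passed completely: s = 0.0000 + (11) = 11.0000
θ = 174.2° falls in segment 2 (108.3° to 271.6°, uniform, h = -6): β = 174.2 − 108.3 = 65.9°, B = 163.3°; Δs = -6·65.9/163.3 = -2.4213; s = 11.0000 − 2.4213 = 8.5787
R = R0 + s = 48 + 8.5787 = 56.5787

56.5787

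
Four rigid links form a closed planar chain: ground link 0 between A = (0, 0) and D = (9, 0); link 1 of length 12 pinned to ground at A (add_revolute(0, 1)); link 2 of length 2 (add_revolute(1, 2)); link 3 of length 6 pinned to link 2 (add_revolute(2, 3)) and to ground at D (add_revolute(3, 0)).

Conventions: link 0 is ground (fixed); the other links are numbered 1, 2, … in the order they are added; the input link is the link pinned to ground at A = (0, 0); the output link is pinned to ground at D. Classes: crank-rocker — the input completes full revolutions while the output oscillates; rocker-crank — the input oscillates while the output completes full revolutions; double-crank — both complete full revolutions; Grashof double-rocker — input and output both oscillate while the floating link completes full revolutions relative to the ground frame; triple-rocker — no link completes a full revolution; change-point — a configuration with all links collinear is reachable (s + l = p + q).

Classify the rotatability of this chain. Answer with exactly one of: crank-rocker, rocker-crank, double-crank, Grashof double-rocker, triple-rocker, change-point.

lengths: ground=9, input=12, coupler=2, output=6
sorted: s=2 (shortest), l=12 (longest), p+q=15
s + l = 14 vs p + q = 15
s + l < p + q (Grashof) with shortest = coupler link → Grashof double-rocker

Grashof double-rocker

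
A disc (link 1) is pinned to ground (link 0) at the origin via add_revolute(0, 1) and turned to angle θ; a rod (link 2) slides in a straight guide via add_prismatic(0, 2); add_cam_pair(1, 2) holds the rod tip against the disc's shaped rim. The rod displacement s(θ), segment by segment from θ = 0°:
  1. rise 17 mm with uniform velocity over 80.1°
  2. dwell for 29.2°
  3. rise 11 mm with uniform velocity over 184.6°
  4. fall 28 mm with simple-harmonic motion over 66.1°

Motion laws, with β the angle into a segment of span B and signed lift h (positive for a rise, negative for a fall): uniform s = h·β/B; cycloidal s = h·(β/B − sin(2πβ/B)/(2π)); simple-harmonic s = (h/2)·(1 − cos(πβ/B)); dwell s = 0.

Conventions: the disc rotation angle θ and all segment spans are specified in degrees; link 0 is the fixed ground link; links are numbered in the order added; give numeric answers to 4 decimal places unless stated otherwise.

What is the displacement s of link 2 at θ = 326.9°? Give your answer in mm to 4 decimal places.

segment 1 (0° to 80.1°, uniform, h = 17) is passed completely: s = 0.0000 + (17) = 17.0000
segment 2 (80.1° to 109.3°, dwell): s unchanged at 17.0000
segment 3 (109.3° to 293.9°, uniform, h = 11) is passed completely: s = 17.0000 + (11) = 28.0000
θ = 326.9° falls in segment 4 (293.9° to 360°, simple-harmonic, h = -28): β = 326.9 − 293.9 = 33°, B = 66.1°; Δs = -28/2·(1 − cos(π·0.4992)) = -13.9667; s = 28.0000 − 13.9667 = 14.0333

14.0333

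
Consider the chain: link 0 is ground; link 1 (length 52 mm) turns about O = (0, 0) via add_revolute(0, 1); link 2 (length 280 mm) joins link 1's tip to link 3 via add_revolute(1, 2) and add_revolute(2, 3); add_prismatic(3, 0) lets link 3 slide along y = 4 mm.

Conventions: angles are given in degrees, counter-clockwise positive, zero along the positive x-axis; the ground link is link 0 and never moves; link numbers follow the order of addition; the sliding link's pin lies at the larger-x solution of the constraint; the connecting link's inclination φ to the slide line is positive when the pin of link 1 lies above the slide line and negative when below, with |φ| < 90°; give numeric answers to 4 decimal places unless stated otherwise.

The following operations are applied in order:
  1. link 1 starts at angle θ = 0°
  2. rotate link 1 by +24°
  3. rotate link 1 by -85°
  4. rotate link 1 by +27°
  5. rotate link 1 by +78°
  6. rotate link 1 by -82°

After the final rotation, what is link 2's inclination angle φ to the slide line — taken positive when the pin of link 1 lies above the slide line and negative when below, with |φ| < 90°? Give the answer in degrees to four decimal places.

geometry: r = 52 mm, L = 280 mm, e = 4 mm; θ starts at 0°
rotate link 1 by +24°: θ ← 0° +24° = 24°
rotate link 1 by -85°: θ ← 24° -85° = -61°
rotate link 1 by +27°: θ ← -61° +27° = -34°
rotate link 1 by +78°: θ ← -34° +78° = 44°
rotate link 1 by -82°: θ ← 44° -82° = -38°
h = r sin θ − e = -32.014397 − 4 = -36.014397
sin φ = h / L = -36.014397 / 280 = -0.12862285
φ = arcsin(-0.12862285) = -7.390019°

-7.3900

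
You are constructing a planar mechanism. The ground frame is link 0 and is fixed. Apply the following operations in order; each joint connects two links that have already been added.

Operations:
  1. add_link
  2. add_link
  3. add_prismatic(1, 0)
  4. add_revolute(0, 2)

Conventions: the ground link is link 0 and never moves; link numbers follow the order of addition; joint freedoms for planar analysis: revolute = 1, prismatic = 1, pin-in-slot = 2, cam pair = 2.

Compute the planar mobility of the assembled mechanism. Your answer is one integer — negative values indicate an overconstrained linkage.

L=1 J1=0 J2=0
add link → L=2 J1=0 J2=0
add link → L=3 J1=0 J2=0
P@1,0 dof=1 J1 → L=3 J1=1 J2=0
R@0,2 dof=1 J1 → L=3 J1=2 J2=0
M=3(L−1)−2J1−J2=3·2−2·2−0=2

M = 2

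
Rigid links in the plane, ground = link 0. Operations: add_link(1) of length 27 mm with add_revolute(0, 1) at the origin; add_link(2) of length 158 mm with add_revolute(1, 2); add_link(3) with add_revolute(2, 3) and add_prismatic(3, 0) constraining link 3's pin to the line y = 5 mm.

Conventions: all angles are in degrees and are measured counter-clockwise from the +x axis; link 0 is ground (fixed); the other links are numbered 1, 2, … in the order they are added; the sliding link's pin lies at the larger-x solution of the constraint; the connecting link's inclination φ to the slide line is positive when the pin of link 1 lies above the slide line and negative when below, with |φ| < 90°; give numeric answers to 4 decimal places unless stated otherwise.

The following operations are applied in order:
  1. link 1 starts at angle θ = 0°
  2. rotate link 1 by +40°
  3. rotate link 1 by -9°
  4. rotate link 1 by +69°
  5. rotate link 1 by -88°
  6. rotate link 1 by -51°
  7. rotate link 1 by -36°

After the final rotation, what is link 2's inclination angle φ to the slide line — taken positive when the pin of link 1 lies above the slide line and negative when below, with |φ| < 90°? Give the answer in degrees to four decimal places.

geometry: r = 27 mm, L = 158 mm, e = 5 mm; θ starts at 0°
rotate link 1 by +40°: θ ← 0° +40° = 40°
rotate link 1 by -9°: θ ← 40° -9° = 31°
rotate link 1 by +69°: θ ← 31° +69° = 100°
rotate link 1 by -88°: θ ← 100° -88° = 12°
rotate link 1 by -51°: θ ← 12° -51° = -39°
rotate link 1 by -36°: θ ← -39° -36° = -75°
h = r sin θ − e = -26.079997 − 5 = -31.079997
sin φ = h / L = -31.079997 / 158 = -0.19670884
φ = arcsin(-0.19670884) = -11.344567°

-11.3446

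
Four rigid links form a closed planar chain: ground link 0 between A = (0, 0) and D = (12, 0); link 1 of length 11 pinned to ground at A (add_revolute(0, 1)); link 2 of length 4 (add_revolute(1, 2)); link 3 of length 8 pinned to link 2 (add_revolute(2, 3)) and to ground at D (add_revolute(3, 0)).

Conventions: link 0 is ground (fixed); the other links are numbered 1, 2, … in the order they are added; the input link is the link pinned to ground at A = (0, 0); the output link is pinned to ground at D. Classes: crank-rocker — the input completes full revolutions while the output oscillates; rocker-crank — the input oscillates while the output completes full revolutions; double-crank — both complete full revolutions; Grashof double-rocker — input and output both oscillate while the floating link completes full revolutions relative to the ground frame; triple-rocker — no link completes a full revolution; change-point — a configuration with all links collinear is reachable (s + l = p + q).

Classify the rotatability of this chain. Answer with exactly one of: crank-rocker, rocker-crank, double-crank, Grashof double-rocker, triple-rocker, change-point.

lengths: ground=12, input=11, coupler=4, output=8
sorted: s=4 (shortest), l=12 (longest), p+q=19
s + l = 16 vs p + q = 19
s + l < p + q (Grashof) with shortest = coupler link → Grashof double-rocker

Grashof double-rocker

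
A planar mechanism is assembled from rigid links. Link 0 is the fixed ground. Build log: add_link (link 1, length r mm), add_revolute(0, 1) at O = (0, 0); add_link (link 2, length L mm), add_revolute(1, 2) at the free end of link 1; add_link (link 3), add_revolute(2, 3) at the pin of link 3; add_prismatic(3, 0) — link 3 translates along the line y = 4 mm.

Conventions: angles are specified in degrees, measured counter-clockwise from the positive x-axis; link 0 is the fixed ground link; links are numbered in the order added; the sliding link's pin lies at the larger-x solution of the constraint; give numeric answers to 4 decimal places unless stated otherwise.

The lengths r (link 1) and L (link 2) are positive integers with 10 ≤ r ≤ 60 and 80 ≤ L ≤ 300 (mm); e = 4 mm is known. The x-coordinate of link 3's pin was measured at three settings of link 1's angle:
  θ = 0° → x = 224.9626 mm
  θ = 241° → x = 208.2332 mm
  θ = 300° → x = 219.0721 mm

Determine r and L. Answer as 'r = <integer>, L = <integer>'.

constraint per measurement: (x − r cos θ)² + (r sin θ − e)² = L²
subtracting the θ₁ and θ₂ equations cancels the r² and L² terms:
r = (x₁² − x₂²) / (2[(x₁cos θ₁ + e sin θ₁) − (x₂cos θ₂ + e sin θ₂)]) = 11.0000 → r = 11
L² = (x₁ − r cos θ₁)² + (r sin θ₁ − e)² = 45795.9942 → L = 214.0000 → L = 214
check at θ₃=300°: x = 219.0721 (printed 219.0721) ✓

r = 11, L = 214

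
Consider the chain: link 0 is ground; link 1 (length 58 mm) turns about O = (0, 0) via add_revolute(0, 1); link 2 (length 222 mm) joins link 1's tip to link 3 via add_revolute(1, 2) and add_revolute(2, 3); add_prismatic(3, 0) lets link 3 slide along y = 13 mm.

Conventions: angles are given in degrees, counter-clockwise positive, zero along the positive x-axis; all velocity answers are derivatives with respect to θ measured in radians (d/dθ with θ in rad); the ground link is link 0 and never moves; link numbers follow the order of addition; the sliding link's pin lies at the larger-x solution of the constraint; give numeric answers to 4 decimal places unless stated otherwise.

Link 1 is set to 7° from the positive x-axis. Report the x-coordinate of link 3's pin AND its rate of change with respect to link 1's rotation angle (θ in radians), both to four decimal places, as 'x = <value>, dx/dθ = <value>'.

geometry: r = 58 mm, L = 222 mm, e = 13 mm
crank pin P = (r cos θ, r sin θ) = (57.567677, 7.068422)
h = r sin θ − e = 7.068422 − 13 = -5.931578
x = r cos θ + √(L² − h²) = 57.567677 + 221.920743 = 279.488420
dx/dθ = −r sin θ − h·r cos θ/√(L² − h²) (θ in radians; h = -5.931578) = -5.529732

x = 279.4884, dx/dθ = -5.5297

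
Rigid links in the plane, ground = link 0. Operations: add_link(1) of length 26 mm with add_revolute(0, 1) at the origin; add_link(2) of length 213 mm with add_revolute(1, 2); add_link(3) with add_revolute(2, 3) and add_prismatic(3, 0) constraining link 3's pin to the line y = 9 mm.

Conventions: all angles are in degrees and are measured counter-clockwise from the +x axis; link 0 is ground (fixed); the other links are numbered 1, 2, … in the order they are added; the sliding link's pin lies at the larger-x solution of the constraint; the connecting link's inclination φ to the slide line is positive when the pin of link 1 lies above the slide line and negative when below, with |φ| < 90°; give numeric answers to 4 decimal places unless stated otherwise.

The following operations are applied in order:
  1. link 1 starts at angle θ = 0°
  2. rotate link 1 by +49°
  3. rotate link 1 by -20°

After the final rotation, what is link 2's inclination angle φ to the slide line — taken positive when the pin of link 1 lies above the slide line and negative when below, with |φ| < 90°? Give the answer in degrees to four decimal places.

geometry: r = 26 mm, L = 213 mm, e = 9 mm; θ starts at 0°
rotate link 1 by +49°: θ ← 0° +49° = 49°
rotate link 1 by -20°: θ ← 49° -20° = 29°
h = r sin θ − e = 12.605050 − 9 = 3.605050
sin φ = h / L = 3.605050 / 213 = 0.01692512
φ = arcsin(0.01692512) = 0.969784°

0.9698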